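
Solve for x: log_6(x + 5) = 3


Convert to exponential form: x + 5 = 6^3 = 216
x = 216 - 5 = 211
Check: log_6(211 + 5) = log_6(216) = log_6(216) = 3 ✓

x = 211


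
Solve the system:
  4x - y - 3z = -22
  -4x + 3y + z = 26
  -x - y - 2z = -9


Using Cramer's rule. Expand each determinant along the first row.
D  = 4*[3*(-2) - 1*(-1)] - (-1)*[(-4)*(-2) - 1*(-1)] + (-3)*[(-4)*(-1) - 3*(-1)]
  = 4*(-5) - (-1)*(9) + (-3)*(7) = -32
Dx = (-22)*[3*(-2) - 1*(-1)] - (-1)*[26*(-2) - 1*(-9)] + (-3)*[26*(-1) - 3*(-9)]
  = (-22)*(-5) - (-1)*(-43) + (-3)*(1) = 64
Dy = 4*[26*(-2) - 1*(-9)] - (-22)*[(-4)*(-2) - 1*(-1)] + (-3)*[(-4)*(-9) - 26*(-1)]
  = 4*(-43) - (-22)*(9) + (-3)*(62) = -160
Dz = 4*[3*(-9) - 26*(-1)] - (-1)*[(-4)*(-9) - 26*(-1)] + (-22)*[(-4)*(-1) - 3*(-1)]
  = 4*(-1) - (-1)*(62) + (-22)*(7) = -96
x = Dx/D = 64/-32 = -2, y = Dy/D = -160/-32 = 5, z = Dz/D = -96/-32 = 3
Check eq1: (4)(-2) + (-1)(5) + (-3)(3) = -22 = -22 ✓
Check eq2: (-4)(-2) + (3)(5) + (1)(3) = 26 = 26 ✓
Check eq3: (-1)(-2) + (-1)(5) + (-2)(3) = -9 = -9 ✓

x = -2, y = 5, z = 3


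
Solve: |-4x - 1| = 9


An absolute value equation |expr| = 9 gives two cases:
Case 1: -4x - 1 = 9
  -4x = 10, so x = -5/2
Case 2: -4x - 1 = -9
  -4x = -8, so x = 2

x = -5/2, x = 2


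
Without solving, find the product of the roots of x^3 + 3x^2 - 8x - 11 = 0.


By Vieta's formulas for x^3 + bx^2 + cx + d = 0:
  r1 + r2 + r3 = -b/a = -3
  r1*r2 + r1*r3 + r2*r3 = c/a = -8
  r1*r2*r3 = -d/a = 11


Product = 11


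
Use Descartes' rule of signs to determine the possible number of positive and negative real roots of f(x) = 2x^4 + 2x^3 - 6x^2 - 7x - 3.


Descartes' rule of signs:

For positive roots, count sign changes in f(x) = 2x^4 + 2x^3 - 6x^2 - 7x - 3:
Signs of coefficients: +, +, -, -, -
Number of sign changes: 1
Possible positive real roots: 1

For negative roots, examine f(-x) = 2x^4 - 2x^3 - 6x^2 + 7x - 3:
Signs of coefficients: +, -, -, +, -
Number of sign changes: 3
Possible negative real roots: 3, 1

Positive roots: 1; Negative roots: 3 or 1


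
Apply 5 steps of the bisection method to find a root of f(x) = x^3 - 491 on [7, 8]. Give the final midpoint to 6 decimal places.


f(x) = x^3 - 491
f(7) = -148 < 0
f(8) = 21 > 0

Step 1: midpoint = (7.000000 + 8.000000)/2 = 7.500000
  f(7.500000) = -69.125000
  f(mid) < 0, so root is in [7.500000, 8.000000]

Step 2: midpoint = (7.500000 + 8.000000)/2 = 7.750000
  f(7.750000) = -25.515625
  f(mid) < 0, so root is in [7.750000, 8.000000]

Step 3: midpoint = (7.750000 + 8.000000)/2 = 7.875000
  f(7.875000) = -2.626953
  f(mid) < 0, so root is in [7.875000, 8.000000]

Step 4: midpoint = (7.875000 + 8.000000)/2 = 7.937500
  f(7.937500) = 9.093506
  f(mid) > 0, so root is in [7.875000, 7.937500]

Step 5: midpoint = (7.875000 + 7.937500)/2 = 7.906250
  f(7.906250) = 3.210114
  f(mid) > 0, so root is in [7.875000, 7.906250]

midpoint = 7.906250


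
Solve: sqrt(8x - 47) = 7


Square both sides: 8x - 47 = 7^2 = 49
8x = 49 + 47 = 96
x = 12
Check: sqrt(8*12 - 47) = sqrt(49) = 7 ✓

x = 12


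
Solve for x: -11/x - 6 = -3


Subtract -6 from both sides: -11/x = 3
Multiply both sides by x: -11 = 3 * x
Divide by 3: x = -11/3

x = -11/3


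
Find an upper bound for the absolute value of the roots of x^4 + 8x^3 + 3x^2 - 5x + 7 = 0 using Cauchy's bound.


Cauchy's bound: all roots r satisfy |r| <= 1 + max(|a_i/a_n|) for i = 0,...,n-1
where a_n is the leading coefficient.

Coefficients: [1, 8, 3, -5, 7]
Leading coefficient a_n = 1
Ratios |a_i/a_n|: 8, 3, 5, 7
Maximum ratio: 8
Cauchy's bound: |r| <= 1 + 8 = 9

Upper bound = 9


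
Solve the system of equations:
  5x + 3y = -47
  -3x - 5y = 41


Using Cramer's rule:
Determinant D = (5)(-5) - (-3)(3) = -25 + 9 = -16
Dx = (-47)(-5) - (41)(3) = 235 - 123 = 112
Dy = (5)(41) - (-3)(-47) = 205 - 141 = 64
x = Dx/D = 112/-16 = -7
y = Dy/D = 64/-16 = -4

x = -7, y = -4


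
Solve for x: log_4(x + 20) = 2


Convert to exponential form: x + 20 = 4^2 = 16
x = 16 - 20 = -4
Check: log_4(-4 + 20) = log_4(16) = log_4(16) = 2 ✓

x = -4


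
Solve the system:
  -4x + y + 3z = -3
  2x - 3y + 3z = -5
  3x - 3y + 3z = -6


Using Cramer's rule. Expand each determinant along the first row.
D  = (-4)*[(-3)*3 - 3*(-3)] - 1*[2*3 - 3*3] + 3*[2*(-3) - (-3)*3]
  = (-4)*(0) - 1*(-3) + 3*(3) = 12
Dx = (-3)*[(-3)*3 - 3*(-3)] - 1*[(-5)*3 - 3*(-6)] + 3*[(-5)*(-3) - (-3)*(-6)]
  = (-3)*(0) - 1*(3) + 3*(-3) = -12
Dy = (-4)*[(-5)*3 - 3*(-6)] - (-3)*[2*3 - 3*3] + 3*[2*(-6) - (-5)*3]
  = (-4)*(3) - (-3)*(-3) + 3*(3) = -12
Dz = (-4)*[(-3)*(-6) - (-5)*(-3)] - 1*[2*(-6) - (-5)*3] + (-3)*[2*(-3) - (-3)*3]
  = (-4)*(3) - 1*(3) + (-3)*(3) = -24
x = Dx/D = -12/12 = -1, y = Dy/D = -12/12 = -1, z = Dz/D = -24/12 = -2
Check eq1: (-4)(-1) + (1)(-1) + (3)(-2) = -3 = -3 ✓
Check eq2: (2)(-1) + (-3)(-1) + (3)(-2) = -5 = -5 ✓
Check eq3: (3)(-1) + (-3)(-1) + (3)(-2) = -6 = -6 ✓

x = -1, y = -1, z = -2


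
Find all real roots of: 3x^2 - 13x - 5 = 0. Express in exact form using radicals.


Using the quadratic formula: x = (-b ± sqrt(b^2 - 4ac)) / (2a)
Here a = 3, b = -13, c = -5
Discriminant = b^2 - 4ac = (-13)^2 - 4(3)(-5) = 169 + 60 = 229
Since discriminant = 229 > 0, there are two real roots.
x = (13 ± sqrt(229)) / 6
Numerically: x ≈ 4.6888 or x ≈ -0.3555

x = (13 + sqrt(229)) / 6 or x = (13 - sqrt(229)) / 6


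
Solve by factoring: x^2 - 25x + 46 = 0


We need two numbers that multiply to 46 and add to -25.
Those numbers are -2 and -23 (since (-2) * (-23) = 46 and (-2) + (-23) = -25).
So x^2 - 25x + 46 = (x - 2)(x - 23) = 0
Setting each factor to zero: x = 2 or x = 23

x = 2, x = 23


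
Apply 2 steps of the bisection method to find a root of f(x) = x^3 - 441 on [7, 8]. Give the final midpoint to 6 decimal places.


f(x) = x^3 - 441
f(7) = -98 < 0
f(8) = 71 > 0

Step 1: midpoint = (7.000000 + 8.000000)/2 = 7.500000
  f(7.500000) = -19.125000
  f(mid) < 0, so root is in [7.500000, 8.000000]

Step 2: midpoint = (7.500000 + 8.000000)/2 = 7.750000
  f(7.750000) = 24.484375
  f(mid) > 0, so root is in [7.500000, 7.750000]

midpoint = 7.750000


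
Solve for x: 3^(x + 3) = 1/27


Express both sides with the same base.
1/27 = 3^(-3)
Since the bases match, equate exponents: x + 3 = -3
So x = -3 - (3) = -6

x = -6


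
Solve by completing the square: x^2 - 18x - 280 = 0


Start: x^2 - 18x - 280 = 0
Move constant: x^2 - 18x = 280
Half of -18 is -9, squared is 81
Add 81 to both sides: x^2 - 18x + 81 = 361
(x - 9)^2 = 361
x - 9 = ±19
x = 9 + 19 = 28 or x = 9 - 19 = -10

x = -10, x = 28


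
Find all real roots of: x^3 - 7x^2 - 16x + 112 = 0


Let p(x) = x^3 - 7x^2 - 16x + 112. By the rational root theorem (leading coefficient 1), any rational root is an integer divisor of 112: try ±1, ±2, ... in turn.
Test x = 1: value = 90 ≠ 0.
Test x = -1: value = 120 ≠ 0.
Test x = 2: value = 60 ≠ 0.
Test x = -2: value = 108 ≠ 0.
Test x = 4: value = 0 ✓, so (x - 4) is a factor.
Synthetic division by (x - 4): bring down 1; 1(4) - 7 = -3; (-3)(4) - 16 = -28; (-28)(4) + 112 = 0 → quotient x^2 - 3x - 28, remainder 0.
Solve the quadratic x^2 - 3x - 28 = 0: discriminant = (-3)^2 - 4(1)(-28) = 9 + 112 = 121.
sqrt(121) = 11, so x = (3 ± 11)/2: x = 7 or x = -4.

x = -4, x = 4, x = 7


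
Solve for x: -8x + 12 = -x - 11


Starting with: -8x + 12 = -x - 11
Move all x terms to left: (-8 + 1)x = -11 - 12
Simplify: -7x = -23
Divide both sides by -7: x = 23/7

x = 23/7


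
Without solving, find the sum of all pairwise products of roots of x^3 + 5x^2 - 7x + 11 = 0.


By Vieta's formulas for x^3 + bx^2 + cx + d = 0:
  r1 + r2 + r3 = -b/a = -5
  r1*r2 + r1*r3 + r2*r3 = c/a = -7
  r1*r2*r3 = -d/a = -11


Sum of pairwise products = -7


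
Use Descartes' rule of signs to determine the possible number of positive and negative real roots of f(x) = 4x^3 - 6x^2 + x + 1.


Descartes' rule of signs:

For positive roots, count sign changes in f(x) = 4x^3 - 6x^2 + x + 1:
Signs of coefficients: +, -, +, +
Number of sign changes: 2
Possible positive real roots: 2, 0

For negative roots, examine f(-x) = -4x^3 - 6x^2 - x + 1:
Signs of coefficients: -, -, -, +
Number of sign changes: 1
Possible negative real roots: 1

Positive roots: 2 or 0; Negative roots: 1


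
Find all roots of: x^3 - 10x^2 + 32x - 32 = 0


Let p(x) = x^3 - 10x^2 + 32x - 32. By the rational root theorem (leading coefficient 1), any rational root is an integer divisor of 32: try ±1, ±2, ... in turn.
Test x = 1: value = -9 ≠ 0.
Test x = -1: value = -75 ≠ 0.
Test x = 2: value = 0 ✓, so (x - 2) is a factor.
Synthetic division by (x - 2): bring down 1; 1(2) - 10 = -8; (-8)(2) + 32 = 16; 16(2) - 32 = 0 → quotient x^2 - 8x + 16, remainder 0.
Solve the quadratic x^2 - 8x + 16 = 0: discriminant = (-8)^2 - 4(1)(16) = 64 - 64 = 0.
Discriminant = 0, so a double root: x = 8/2 = 4.
Collecting all roots found:

x = 2, x = 4 (multiplicity 2)


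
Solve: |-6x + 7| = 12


An absolute value equation |expr| = 12 gives two cases:
Case 1: -6x + 7 = 12
  -6x = 5, so x = -5/6
Case 2: -6x + 7 = -12
  -6x = -19, so x = 19/6

x = -5/6, x = 19/6


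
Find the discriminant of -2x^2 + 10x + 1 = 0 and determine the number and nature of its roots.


For ax^2 + bx + c = 0, discriminant D = b^2 - 4ac
Here a = -2, b = 10, c = 1
D = (10)^2 - 4(-2)(1) = 100 + 8 = 108

D = 108 > 0 but not a perfect square
The equation has 2 distinct real irrational roots.

Discriminant = 108, 2 distinct real irrational roots


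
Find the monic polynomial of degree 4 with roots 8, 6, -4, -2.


A monic polynomial with roots 8, 6, -4, -2 is:
p(x) = (x - 8)(x - 6)(x + 4)(x + 2)
After multiplying by (x - 8): x - 8
After multiplying by (x - 6): x^2 - 14x + 48
After multiplying by (x + 4): x^3 - 10x^2 - 8x + 192
After multiplying by (x + 2): x^4 - 8x^3 - 28x^2 + 176x + 384

x^4 - 8x^3 - 28x^2 + 176x + 384


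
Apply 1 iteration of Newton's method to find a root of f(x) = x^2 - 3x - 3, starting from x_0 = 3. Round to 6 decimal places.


Newton's method: x_(n+1) = x_n - f(x_n)/f'(x_n)
f(x) = x^2 - 3x - 3
f'(x) = 2x - 3

Iteration 1:
  f(3.000000) = -3.000000
  f'(3.000000) = 3.000000
  x_1 = 3.000000 - (-3.000000)/(3.000000) = 4.000000

x_1 = 4.000000


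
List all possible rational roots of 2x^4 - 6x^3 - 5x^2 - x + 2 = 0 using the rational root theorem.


Rational root theorem: possible roots are ±p/q where:
  p divides the constant term (2): p ∈ {1, 2}
  q divides the leading coefficient (2): q ∈ {1, 2}

All possible rational roots: -2, -1, -1/2, 1/2, 1, 2

-2, -1, -1/2, 1/2, 1, 2


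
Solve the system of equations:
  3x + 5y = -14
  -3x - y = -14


Using Cramer's rule:
Determinant D = (3)(-1) - (-3)(5) = -3 + 15 = 12
Dx = (-14)(-1) - (-14)(5) = 14 + 70 = 84
Dy = (3)(-14) - (-3)(-14) = -42 - 42 = -84
x = Dx/D = 84/12 = 7
y = Dy/D = -84/12 = -7

x = 7, y = -7


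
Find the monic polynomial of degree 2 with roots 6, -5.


A monic polynomial with roots 6, -5 is:
p(x) = (x - 6)(x + 5)
After multiplying by (x - 6): x - 6
After multiplying by (x + 5): x^2 - x - 30

x^2 - x - 30


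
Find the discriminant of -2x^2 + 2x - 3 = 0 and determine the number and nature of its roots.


For ax^2 + bx + c = 0, discriminant D = b^2 - 4ac
Here a = -2, b = 2, c = -3
D = (2)^2 - 4(-2)(-3) = 4 - 24 = -20

D = -20 < 0
The equation has no real roots (2 complex conjugate roots).

Discriminant = -20, no real roots (2 complex conjugate roots)


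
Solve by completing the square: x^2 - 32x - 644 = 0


Start: x^2 - 32x - 644 = 0
Move constant: x^2 - 32x = 644
Half of -32 is -16, squared is 256
Add 256 to both sides: x^2 - 32x + 256 = 900
(x - 16)^2 = 900
x - 16 = ±30
x = 16 + 30 = 46 or x = 16 - 30 = -14

x = -14, x = 46


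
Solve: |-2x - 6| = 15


An absolute value equation |expr| = 15 gives two cases:
Case 1: -2x - 6 = 15
  -2x = 21, so x = -21/2
Case 2: -2x - 6 = -15
  -2x = -9, so x = 9/2

x = -21/2, x = 9/2


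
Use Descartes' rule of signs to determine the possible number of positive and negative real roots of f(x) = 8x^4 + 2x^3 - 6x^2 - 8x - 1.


Descartes' rule of signs:

For positive roots, count sign changes in f(x) = 8x^4 + 2x^3 - 6x^2 - 8x - 1:
Signs of coefficients: +, +, -, -, -
Number of sign changes: 1
Possible positive real roots: 1

For negative roots, examine f(-x) = 8x^4 - 2x^3 - 6x^2 + 8x - 1:
Signs of coefficients: +, -, -, +, -
Number of sign changes: 3
Possible negative real roots: 3, 1

Positive roots: 1; Negative roots: 3 or 1


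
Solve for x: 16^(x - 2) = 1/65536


Express both sides with the same base.
1/65536 = 16^(-4)
Since the bases match, equate exponents: x - 2 = -4
So x = -4 - (-2) = -2

x = -2


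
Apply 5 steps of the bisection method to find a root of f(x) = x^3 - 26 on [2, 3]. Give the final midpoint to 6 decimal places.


f(x) = x^3 - 26
f(2) = -18 < 0
f(3) = 1 > 0

Step 1: midpoint = (2.000000 + 3.000000)/2 = 2.500000
  f(2.500000) = -10.375000
  f(mid) < 0, so root is in [2.500000, 3.000000]

Step 2: midpoint = (2.500000 + 3.000000)/2 = 2.750000
  f(2.750000) = -5.203125
  f(mid) < 0, so root is in [2.750000, 3.000000]

Step 3: midpoint = (2.750000 + 3.000000)/2 = 2.875000
  f(2.875000) = -2.236328
  f(mid) < 0, so root is in [2.875000, 3.000000]

Step 4: midpoint = (2.875000 + 3.000000)/2 = 2.937500
  f(2.937500) = -0.652588
  f(mid) < 0, so root is in [2.937500, 3.000000]

Step 5: midpoint = (2.937500 + 3.000000)/2 = 2.968750
  f(2.968750) = 0.165009
  f(mid) > 0, so root is in [2.937500, 2.968750]

midpoint = 2.968750


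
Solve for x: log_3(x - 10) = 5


Convert to exponential form: x - 10 = 3^5 = 243
x = 243 + 10 = 253
Check: log_3(253 - 10) = log_3(243) = log_3(243) = 5 ✓

x = 253


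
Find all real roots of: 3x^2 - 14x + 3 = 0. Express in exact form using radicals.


Using the quadratic formula: x = (-b ± sqrt(b^2 - 4ac)) / (2a)
Here a = 3, b = -14, c = 3
Discriminant = b^2 - 4ac = (-14)^2 - 4(3)(3) = 196 - 36 = 160
Since discriminant = 160 > 0, there are two real roots.
x = (14 ± 4*sqrt(10)) / 6
Simplifying: x = (7 ± 2*sqrt(10)) / 3
Numerically: x ≈ 4.4415 or x ≈ 0.2251

x = (7 + 2*sqrt(10)) / 3 or x = (7 - 2*sqrt(10)) / 3


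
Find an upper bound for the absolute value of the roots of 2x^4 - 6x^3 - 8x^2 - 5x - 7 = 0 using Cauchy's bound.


Cauchy's bound: all roots r satisfy |r| <= 1 + max(|a_i/a_n|) for i = 0,...,n-1
where a_n is the leading coefficient.

Coefficients: [2, -6, -8, -5, -7]
Leading coefficient a_n = 2
Ratios |a_i/a_n|: 3, 4, 5/2, 7/2
Maximum ratio: 4
Cauchy's bound: |r| <= 1 + 4 = 5

Upper bound = 5


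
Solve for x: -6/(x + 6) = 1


Multiply both sides by (x + 6): -6 = 1(x + 6)
Distribute: -6 = x + 6
x = -6 - 6 = -12
x = -12

x = -12


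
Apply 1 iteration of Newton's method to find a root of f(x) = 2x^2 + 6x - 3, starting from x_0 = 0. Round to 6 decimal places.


Newton's method: x_(n+1) = x_n - f(x_n)/f'(x_n)
f(x) = 2x^2 + 6x - 3
f'(x) = 4x + 6

Iteration 1:
  f(0.000000) = -3.000000
  f'(0.000000) = 6.000000
  x_1 = 0.000000 - (-3.000000)/(6.000000) = 0.500000

x_1 = 0.500000


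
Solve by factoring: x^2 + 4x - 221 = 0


We need two numbers that multiply to -221 and add to 4.
Those numbers are -13 and 17 (since (-13) * 17 = -221 and (-13) + 17 = 4).
So x^2 + 4x - 221 = (x - 13)(x + 17) = 0
Setting each factor to zero: x = 13 or x = -17

x = -17, x = 13


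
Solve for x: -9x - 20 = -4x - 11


Starting with: -9x - 20 = -4x - 11
Move all x terms to left: (-9 + 4)x = -11 + 20
Simplify: -5x = 9
Divide both sides by -5: x = -9/5

x = -9/5


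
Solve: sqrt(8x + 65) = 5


Square both sides: 8x + 65 = 5^2 = 25
8x = 25 - 65 = -40
x = -5
Check: sqrt(8*(-5) + 65) = sqrt(25) = 5 ✓

x = -5


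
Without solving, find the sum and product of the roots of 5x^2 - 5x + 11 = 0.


By Vieta's formulas for ax^2 + bx + c = 0:
  Sum of roots = -b/a
  Product of roots = c/a

Here a = 5, b = -5, c = 11
Sum = -(-5)/5 = 1
Product = 11/5 = 11/5

Sum = 1, Product = 11/5


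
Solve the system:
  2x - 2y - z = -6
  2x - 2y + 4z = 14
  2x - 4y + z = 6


Using Cramer's rule. Expand each determinant along the first row.
D  = 2*[(-2)*1 - 4*(-4)] - (-2)*[2*1 - 4*2] + (-1)*[2*(-4) - (-2)*2]
  = 2*(14) - (-2)*(-6) + (-1)*(-4) = 20
Dx = (-6)*[(-2)*1 - 4*(-4)] - (-2)*[14*1 - 4*6] + (-1)*[14*(-4) - (-2)*6]
  = (-6)*(14) - (-2)*(-10) + (-1)*(-44) = -60
Dy = 2*[14*1 - 4*6] - (-6)*[2*1 - 4*2] + (-1)*[2*6 - 14*2]
  = 2*(-10) - (-6)*(-6) + (-1)*(-16) = -40
Dz = 2*[(-2)*6 - 14*(-4)] - (-2)*[2*6 - 14*2] + (-6)*[2*(-4) - (-2)*2]
  = 2*(44) - (-2)*(-16) + (-6)*(-4) = 80
x = Dx/D = -60/20 = -3, y = Dy/D = -40/20 = -2, z = Dz/D = 80/20 = 4
Check eq1: (2)(-3) + (-2)(-2) + (-1)(4) = -6 = -6 ✓
Check eq2: (2)(-3) + (-2)(-2) + (4)(4) = 14 = 14 ✓
Check eq3: (2)(-3) + (-4)(-2) + (1)(4) = 6 = 6 ✓

x = -3, y = -2, z = 4


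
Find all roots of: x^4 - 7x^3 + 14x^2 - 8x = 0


The constant term is 0, so x = 0 is a root. Factor out x:
  x^3 - 7x^2 + 14x - 8 = 0
Let p(x) = x^3 - 7x^2 + 14x - 8. By the rational root theorem (leading coefficient 1), any rational root is an integer divisor of 8: try ±1, ±2, ... in turn.
Test x = 1: value = 0 ✓, so (x - 1) is a factor.
Synthetic division by (x - 1): bring down 1; 1(1) - 7 = -6; (-6)(1) + 14 = 8; 8(1) - 8 = 0 → quotient x^2 - 6x + 8, remainder 0.
Solve the quadratic x^2 - 6x + 8 = 0: discriminant = (-6)^2 - 4(1)(8) = 36 - 32 = 4.
sqrt(4) = 2, so x = (6 ± 2)/2: x = 4 or x = 2.
Collecting all roots found:

x = 0, x = 1, x = 2, x = 4


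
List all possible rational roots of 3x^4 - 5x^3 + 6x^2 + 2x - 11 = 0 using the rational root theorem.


Rational root theorem: possible roots are ±p/q where:
  p divides the constant term (-11): p ∈ {1, 11}
  q divides the leading coefficient (3): q ∈ {1, 3}

All possible rational roots: -11, -11/3, -1, -1/3, 1/3, 1, 11/3, 11

-11, -11/3, -1, -1/3, 1/3, 1, 11/3, 11


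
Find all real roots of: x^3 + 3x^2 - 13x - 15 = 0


Let p(x) = x^3 + 3x^2 - 13x - 15. By the rational root theorem (leading coefficient 1), any rational root is an integer divisor of 15: try ±1, ±2, ... in turn.
Test x = 1: value = -24 ≠ 0.
Test x = -1: value = 0 ✓, so (x + 1) is a factor.
Synthetic division by (x + 1): bring down 1; 1(-1) + 3 = 2; 2(-1) - 13 = -15; (-15)(-1) - 15 = 0 → quotient x^2 + 2x - 15, remainder 0.
Solve the quadratic x^2 + 2x - 15 = 0: discriminant = 2^2 - 4(1)(-15) = 4 + 60 = 64.
sqrt(64) = 8, so x = (-2 ± 8)/2: x = 3 or x = -5.

x = -5, x = -1, x = 3


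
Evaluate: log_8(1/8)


We need the exponent such that 8^? = 1/8
8^(-1) = 1/8^1 = 1/8
Therefore log_8(1/8) = -1

-1


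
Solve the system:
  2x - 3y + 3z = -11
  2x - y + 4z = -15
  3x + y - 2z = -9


Using Cramer's rule. Expand each determinant along the first row.
D  = 2*[(-1)*(-2) - 4*1] - (-3)*[2*(-2) - 4*3] + 3*[2*1 - (-1)*3]
  = 2*(-2) - (-3)*(-16) + 3*(5) = -37
Dx = (-11)*[(-1)*(-2) - 4*1] - (-3)*[(-15)*(-2) - 4*(-9)] + 3*[(-15)*1 - (-1)*(-9)]
  = (-11)*(-2) - (-3)*(66) + 3*(-24) = 148
Dy = 2*[(-15)*(-2) - 4*(-9)] - (-11)*[2*(-2) - 4*3] + 3*[2*(-9) - (-15)*3]
  = 2*(66) - (-11)*(-16) + 3*(27) = 37
Dz = 2*[(-1)*(-9) - (-15)*1] - (-3)*[2*(-9) - (-15)*3] + (-11)*[2*1 - (-1)*3]
  = 2*(24) - (-3)*(27) + (-11)*(5) = 74
x = Dx/D = 148/-37 = -4, y = Dy/D = 37/-37 = -1, z = Dz/D = 74/-37 = -2
Check eq1: (2)(-4) + (-3)(-1) + (3)(-2) = -11 = -11 ✓
Check eq2: (2)(-4) + (-1)(-1) + (4)(-2) = -15 = -15 ✓
Check eq3: (3)(-4) + (1)(-1) + (-2)(-2) = -9 = -9 ✓

x = -4, y = -1, z = -2


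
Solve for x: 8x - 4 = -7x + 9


Starting with: 8x - 4 = -7x + 9
Move all x terms to left: (8 + 7)x = 9 + 4
Simplify: 15x = 13
Divide both sides by 15: x = 13/15

x = 13/15


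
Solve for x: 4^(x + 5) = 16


Express both sides with the same base.
16 = 4^2
Since the bases match, equate exponents: x + 5 = 2
So x = 2 - (5) = -3

x = -3


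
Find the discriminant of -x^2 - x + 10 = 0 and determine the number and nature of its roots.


For ax^2 + bx + c = 0, discriminant D = b^2 - 4ac
Here a = -1, b = -1, c = 10
D = (-1)^2 - 4(-1)(10) = 1 + 40 = 41

D = 41 > 0 but not a perfect square
The equation has 2 distinct real irrational roots.

Discriminant = 41, 2 distinct real irrational roots


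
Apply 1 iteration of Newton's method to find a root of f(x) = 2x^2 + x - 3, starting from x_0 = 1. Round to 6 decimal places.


Newton's method: x_(n+1) = x_n - f(x_n)/f'(x_n)
f(x) = 2x^2 + x - 3
f'(x) = 4x + 1

Iteration 1:
  f(1.000000) = 0.000000
  f'(1.000000) = 5.000000
  x_1 = 1.000000 - (0.000000)/(5.000000) = 1.000000

x_1 = 1.000000


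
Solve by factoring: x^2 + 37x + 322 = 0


We need two numbers that multiply to 322 and add to 37.
Those numbers are 14 and 23 (since 14 * 23 = 322 and 14 + 23 = 37).
So x^2 + 37x + 322 = (x + 14)(x + 23) = 0
Setting each factor to zero: x = -14 or x = -23

x = -23, x = -14


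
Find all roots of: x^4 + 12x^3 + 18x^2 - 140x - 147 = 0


Let p(x) = x^4 + 12x^3 + 18x^2 - 140x - 147. By the rational root theorem (leading coefficient 1), any rational root is an integer divisor of 147: try ±1, ±2, ... in turn.
Test x = 1: value = -256 ≠ 0.
Test x = -1: value = 0 ✓, so (x + 1) is a factor.
Synthetic division by (x + 1): bring down 1; 1(-1) + 12 = 11; 11(-1) + 18 = 7; 7(-1) - 140 = -147; (-147)(-1) - 147 = 0 → quotient x^3 + 11x^2 + 7x - 147, remainder 0.
Continue with the quotient x^3 + 11x^2 + 7x - 147 (candidates must divide 147; re-test x = -1 first in case it repeats).
Test x = -1: value = -144 ≠ 0.
Test x = 3: value = 0 ✓, so (x - 3) is a factor.
Synthetic division by (x - 3): bring down 1; 1(3) + 11 = 14; 14(3) + 7 = 49; 49(3) - 147 = 0 → quotient x^2 + 14x + 49, remainder 0.
Solve the quadratic x^2 + 14x + 49 = 0: discriminant = 14^2 - 4(1)(49) = 196 - 196 = 0.
Discriminant = 0, so a double root: x = -14/2 = -7.
Collecting all roots found:

x = -7 (multiplicity 2), x = -1, x = 3


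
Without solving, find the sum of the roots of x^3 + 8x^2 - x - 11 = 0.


By Vieta's formulas for x^3 + bx^2 + cx + d = 0:
  r1 + r2 + r3 = -b/a = -8
  r1*r2 + r1*r3 + r2*r3 = c/a = -1
  r1*r2*r3 = -d/a = 11


Sum = -8


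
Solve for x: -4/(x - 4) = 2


Multiply both sides by (x - 4): -4 = 2(x - 4)
Distribute: -4 = 2x - 8
2x = -4 + 8 = 4
x = 2

x = 2


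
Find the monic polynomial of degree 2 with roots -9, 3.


A monic polynomial with roots -9, 3 is:
p(x) = (x + 9)(x - 3)
After multiplying by (x + 9): x + 9
After multiplying by (x - 3): x^2 + 6x - 27

x^2 + 6x - 27


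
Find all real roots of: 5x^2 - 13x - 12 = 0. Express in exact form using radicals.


Using the quadratic formula: x = (-b ± sqrt(b^2 - 4ac)) / (2a)
Here a = 5, b = -13, c = -12
Discriminant = b^2 - 4ac = (-13)^2 - 4(5)(-12) = 169 + 240 = 409
Since discriminant = 409 > 0, there are two real roots.
x = (13 ± sqrt(409)) / 10
Numerically: x ≈ 3.3224 or x ≈ -0.7224

x = (13 + sqrt(409)) / 10 or x = (13 - sqrt(409)) / 10


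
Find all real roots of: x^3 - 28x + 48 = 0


Let p(x) = x^3 - 28x + 48. By the rational root theorem (leading coefficient 1), any rational root is an integer divisor of 48: try ±1, ±2, ... in turn.
Test x = 1: value = 21 ≠ 0.
Test x = -1: value = 75 ≠ 0.
Test x = 2: value = 0 ✓, so (x - 2) is a factor.
Synthetic division by (x - 2): bring down 1; 1(2) + 0 = 2; 2(2) - 28 = -24; (-24)(2) + 48 = 0 → quotient x^2 + 2x - 24, remainder 0.
Solve the quadratic x^2 + 2x - 24 = 0: discriminant = 2^2 - 4(1)(-24) = 4 + 96 = 100.
sqrt(100) = 10, so x = (-2 ± 10)/2: x = 4 or x = -6.

x = -6, x = 2, x = 4


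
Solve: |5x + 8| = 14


An absolute value equation |expr| = 14 gives two cases:
Case 1: 5x + 8 = 14
  5x = 6, so x = 6/5
Case 2: 5x + 8 = -14
  5x = -22, so x = -22/5

x = -22/5, x = 6/5


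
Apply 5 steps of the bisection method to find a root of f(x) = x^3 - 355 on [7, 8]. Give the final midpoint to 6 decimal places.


f(x) = x^3 - 355
f(7) = -12 < 0
f(8) = 157 > 0

Step 1: midpoint = (7.000000 + 8.000000)/2 = 7.500000
  f(7.500000) = 66.875000
  f(mid) > 0, so root is in [7.000000, 7.500000]

Step 2: midpoint = (7.000000 + 7.500000)/2 = 7.250000
  f(7.250000) = 26.078125
  f(mid) > 0, so root is in [7.000000, 7.250000]

Step 3: midpoint = (7.000000 + 7.250000)/2 = 7.125000
  f(7.125000) = 6.705078
  f(mid) > 0, so root is in [7.000000, 7.125000]

Step 4: midpoint = (7.000000 + 7.125000)/2 = 7.062500
  f(7.062500) = -2.730225
  f(mid) < 0, so root is in [7.062500, 7.125000]

Step 5: midpoint = (7.062500 + 7.125000)/2 = 7.093750
  f(7.093750) = 1.966644
  f(mid) > 0, so root is in [7.062500, 7.093750]

midpoint = 7.093750


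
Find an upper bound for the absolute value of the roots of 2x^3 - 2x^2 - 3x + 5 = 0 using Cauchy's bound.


Cauchy's bound: all roots r satisfy |r| <= 1 + max(|a_i/a_n|) for i = 0,...,n-1
where a_n is the leading coefficient.

Coefficients: [2, -2, -3, 5]
Leading coefficient a_n = 2
Ratios |a_i/a_n|: 1, 3/2, 5/2
Maximum ratio: 5/2
Cauchy's bound: |r| <= 1 + 5/2 = 7/2

Upper bound = 7/2


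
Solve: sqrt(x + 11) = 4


Square both sides: x + 11 = 4^2 = 16
x = 16 - 11 = 5
x = 5
Check: sqrt(1*5 + 11) = sqrt(16) = 4 ✓

x = 5


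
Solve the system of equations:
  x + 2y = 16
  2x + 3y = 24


Using Cramer's rule:
Determinant D = (1)(3) - (2)(2) = 3 - 4 = -1
Dx = (16)(3) - (24)(2) = 48 - 48 = 0
Dy = (1)(24) - (2)(16) = 24 - 32 = -8
x = Dx/D = 0/-1 = 0
y = Dy/D = -8/-1 = 8

x = 0, y = 8


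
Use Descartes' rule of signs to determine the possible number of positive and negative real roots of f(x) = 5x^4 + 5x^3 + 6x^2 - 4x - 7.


Descartes' rule of signs:

For positive roots, count sign changes in f(x) = 5x^4 + 5x^3 + 6x^2 - 4x - 7:
Signs of coefficients: +, +, +, -, -
Number of sign changes: 1
Possible positive real roots: 1

For negative roots, examine f(-x) = 5x^4 - 5x^3 + 6x^2 + 4x - 7:
Signs of coefficients: +, -, +, +, -
Number of sign changes: 3
Possible negative real roots: 3, 1

Positive roots: 1; Negative roots: 3 or 1


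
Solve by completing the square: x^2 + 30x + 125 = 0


Start: x^2 + 30x + 125 = 0
Move constant: x^2 + 30x = -125
Half of 30 is 15, squared is 225
Add 225 to both sides: x^2 + 30x + 225 = 100
(x + 15)^2 = 100
x + 15 = ±10
x = -15 + 10 = -5 or x = -15 - 10 = -25

x = -25, x = -5


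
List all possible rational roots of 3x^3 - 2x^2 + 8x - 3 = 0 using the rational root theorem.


Rational root theorem: possible roots are ±p/q where:
  p divides the constant term (-3): p ∈ {1, 3}
  q divides the leading coefficient (3): q ∈ {1, 3}

All possible rational roots: -3, -1, -1/3, 1/3, 1, 3

-3, -1, -1/3, 1/3, 1, 3


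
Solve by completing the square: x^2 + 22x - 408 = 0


Start: x^2 + 22x - 408 = 0
Move constant: x^2 + 22x = 408
Half of 22 is 11, squared is 121
Add 121 to both sides: x^2 + 22x + 121 = 529
(x + 11)^2 = 529
x + 11 = ±23
x = -11 + 23 = 12 or x = -11 - 23 = -34

x = -34, x = 12


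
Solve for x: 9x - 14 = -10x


Starting with: 9x - 14 = -10x
Move all x terms to left: (9 + 10)x = 0 + 14
Simplify: 19x = 14
Divide both sides by 19: x = 14/19

x = 14/19


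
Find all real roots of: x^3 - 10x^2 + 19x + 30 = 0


Let p(x) = x^3 - 10x^2 + 19x + 30. By the rational root theorem (leading coefficient 1), any rational root is an integer divisor of 30: try ±1, ±2, ... in turn.
Test x = 1: value = 40 ≠ 0.
Test x = -1: value = 0 ✓, so (x + 1) is a factor.
Synthetic division by (x + 1): bring down 1; 1(-1) - 10 = -11; (-11)(-1) + 19 = 30; 30(-1) + 30 = 0 → quotient x^2 - 11x + 30, remainder 0.
Solve the quadratic x^2 - 11x + 30 = 0: discriminant = (-11)^2 - 4(1)(30) = 121 - 120 = 1.
sqrt(1) = 1, so x = (11 ± 1)/2: x = 6 or x = 5.

x = -1, x = 5, x = 6


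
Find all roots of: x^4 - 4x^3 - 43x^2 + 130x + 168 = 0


Let p(x) = x^4 - 4x^3 - 43x^2 + 130x + 168. By the rational root theorem (leading coefficient 1), any rational root is an integer divisor of 168: try ±1, ±2, ... in turn.
Test x = 1: value = 252 ≠ 0.
Test x = -1: value = 0 ✓, so (x + 1) is a factor.
Synthetic division by (x + 1): bring down 1; 1(-1) - 4 = -5; (-5)(-1) - 43 = -38; (-38)(-1) + 130 = 168; 168(-1) + 168 = 0 → quotient x^3 - 5x^2 - 38x + 168, remainder 0.
Continue with the quotient x^3 - 5x^2 - 38x + 168 (candidates must divide 168; re-test x = -1 first in case it repeats).
Test x = -1: value = 200 ≠ 0.
Test x = 2: value = 80 ≠ 0.
Test x = -2: value = 216 ≠ 0.
Test x = 3: value = 36 ≠ 0.
Test x = -3: value = 210 ≠ 0.
Test x = 4: value = 0 ✓, so (x - 4) is a factor.
Synthetic division by (x - 4): bring down 1; 1(4) - 5 = -1; (-1)(4) - 38 = -42; (-42)(4) + 168 = 0 → quotient x^2 - x - 42, remainder 0.
Solve the quadratic x^2 - x - 42 = 0: discriminant = (-1)^2 - 4(1)(-42) = 1 + 168 = 169.
sqrt(169) = 13, so x = (1 ± 13)/2: x = 7 or x = -6.
Collecting all roots found:

x = -6, x = -1, x = 4, x = 7


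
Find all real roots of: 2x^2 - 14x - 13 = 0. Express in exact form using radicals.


Using the quadratic formula: x = (-b ± sqrt(b^2 - 4ac)) / (2a)
Here a = 2, b = -14, c = -13
Discriminant = b^2 - 4ac = (-14)^2 - 4(2)(-13) = 196 + 104 = 300
Since discriminant = 300 > 0, there are two real roots.
x = (14 ± 10*sqrt(3)) / 4
Simplifying: x = (7 ± 5*sqrt(3)) / 2
Numerically: x ≈ 7.8301 or x ≈ -0.8301

x = (7 + 5*sqrt(3)) / 2 or x = (7 - 5*sqrt(3)) / 2


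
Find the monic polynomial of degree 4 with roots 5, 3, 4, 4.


A monic polynomial with roots 5, 3, 4, 4 is:
p(x) = (x - 5)(x - 3)(x - 4)(x - 4)
After multiplying by (x - 5): x - 5
After multiplying by (x - 3): x^2 - 8x + 15
After multiplying by (x - 4): x^3 - 12x^2 + 47x - 60
After multiplying by (x - 4): x^4 - 16x^3 + 95x^2 - 248x + 240

x^4 - 16x^3 + 95x^2 - 248x + 240


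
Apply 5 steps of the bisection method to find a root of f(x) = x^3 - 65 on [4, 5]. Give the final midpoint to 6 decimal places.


f(x) = x^3 - 65
f(4) = -1 < 0
f(5) = 60 > 0

Step 1: midpoint = (4.000000 + 5.000000)/2 = 4.500000
  f(4.500000) = 26.125000
  f(mid) > 0, so root is in [4.000000, 4.500000]

Step 2: midpoint = (4.000000 + 4.500000)/2 = 4.250000
  f(4.250000) = 11.765625
  f(mid) > 0, so root is in [4.000000, 4.250000]

Step 3: midpoint = (4.000000 + 4.250000)/2 = 4.125000
  f(4.125000) = 5.189453
  f(mid) > 0, so root is in [4.000000, 4.125000]

Step 4: midpoint = (4.000000 + 4.125000)/2 = 4.062500
  f(4.062500) = 2.047119
  f(mid) > 0, so root is in [4.000000, 4.062500]

Step 5: midpoint = (4.000000 + 4.062500)/2 = 4.031250
  f(4.031250) = 0.511749
  f(mid) > 0, so root is in [4.000000, 4.031250]

midpoint = 4.031250


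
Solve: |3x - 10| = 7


An absolute value equation |expr| = 7 gives two cases:
Case 1: 3x - 10 = 7
  3x = 17, so x = 17/3
Case 2: 3x - 10 = -7
  3x = 3, so x = 1

x = 1, x = 17/3


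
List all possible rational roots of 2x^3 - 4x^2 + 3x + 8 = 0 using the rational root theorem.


Rational root theorem: possible roots are ±p/q where:
  p divides the constant term (8): p ∈ {1, 2, 4, 8}
  q divides the leading coefficient (2): q ∈ {1, 2}

All possible rational roots: -8, -4, -2, -1, -1/2, 1/2, 1, 2, 4, 8

-8, -4, -2, -1, -1/2, 1/2, 1, 2, 4, 8


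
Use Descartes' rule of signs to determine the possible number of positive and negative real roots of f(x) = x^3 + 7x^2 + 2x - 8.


Descartes' rule of signs:

For positive roots, count sign changes in f(x) = x^3 + 7x^2 + 2x - 8:
Signs of coefficients: +, +, +, -
Number of sign changes: 1
Possible positive real roots: 1

For negative roots, examine f(-x) = -x^3 + 7x^2 - 2x - 8:
Signs of coefficients: -, +, -, -
Number of sign changes: 2
Possible negative real roots: 2, 0

Positive roots: 1; Negative roots: 2 or 0


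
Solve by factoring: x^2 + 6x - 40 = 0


We need two numbers that multiply to -40 and add to 6.
Those numbers are -4 and 10 (since (-4) * 10 = -40 and (-4) + 10 = 6).
So x^2 + 6x - 40 = (x - 4)(x + 10) = 0
Setting each factor to zero: x = 4 or x = -10

x = -10, x = 4


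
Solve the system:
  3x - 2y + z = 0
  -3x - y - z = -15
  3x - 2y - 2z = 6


Using Cramer's rule. Expand each determinant along the first row.
D  = 3*[(-1)*(-2) - (-1)*(-2)] - (-2)*[(-3)*(-2) - (-1)*3] + 1*[(-3)*(-2) - (-1)*3]
  = 3*(0) - (-2)*(9) + 1*(9) = 27
Dx = 0*[(-1)*(-2) - (-1)*(-2)] - (-2)*[(-15)*(-2) - (-1)*6] + 1*[(-15)*(-2) - (-1)*6]
  = 0*(0) - (-2)*(36) + 1*(36) = 108
Dy = 3*[(-15)*(-2) - (-1)*6] - 0*[(-3)*(-2) - (-1)*3] + 1*[(-3)*6 - (-15)*3]
  = 3*(36) - 0*(9) + 1*(27) = 135
Dz = 3*[(-1)*6 - (-15)*(-2)] - (-2)*[(-3)*6 - (-15)*3] + 0*[(-3)*(-2) - (-1)*3]
  = 3*(-36) - (-2)*(27) + 0*(9) = -54
x = Dx/D = 108/27 = 4, y = Dy/D = 135/27 = 5, z = Dz/D = -54/27 = -2
Check eq1: (3)(4) + (-2)(5) + (1)(-2) = 0 = 0 ✓
Check eq2: (-3)(4) + (-1)(5) + (-1)(-2) = -15 = -15 ✓
Check eq3: (3)(4) + (-2)(5) + (-2)(-2) = 6 = 6 ✓

x = 4, y = 5, z = -2


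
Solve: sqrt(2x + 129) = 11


Square both sides: 2x + 129 = 11^2 = 121
2x = 121 - 129 = -8
x = -4
Check: sqrt(2*(-4) + 129) = sqrt(121) = 11 ✓

x = -4


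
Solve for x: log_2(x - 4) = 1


Convert to exponential form: x - 4 = 2^1 = 2
x = 2 + 4 = 6
Check: log_2(6 - 4) = log_2(2) = log_2(2) = 1 ✓

x = 6


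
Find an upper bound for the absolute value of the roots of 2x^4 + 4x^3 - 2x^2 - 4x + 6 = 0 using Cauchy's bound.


Cauchy's bound: all roots r satisfy |r| <= 1 + max(|a_i/a_n|) for i = 0,...,n-1
where a_n is the leading coefficient.

Coefficients: [2, 4, -2, -4, 6]
Leading coefficient a_n = 2
Ratios |a_i/a_n|: 2, 1, 2, 3
Maximum ratio: 3
Cauchy's bound: |r| <= 1 + 3 = 4

Upper bound = 4


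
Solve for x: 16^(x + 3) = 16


Express both sides with the same base.
16 = 16^1
Since the bases match, equate exponents: x + 3 = 1
So x = 1 - (3) = -2

x = -2


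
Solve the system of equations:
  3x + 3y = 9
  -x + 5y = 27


Using Cramer's rule:
Determinant D = (3)(5) - (-1)(3) = 15 + 3 = 18
Dx = (9)(5) - (27)(3) = 45 - 81 = -36
Dy = (3)(27) - (-1)(9) = 81 + 9 = 90
x = Dx/D = -36/18 = -2
y = Dy/D = 90/18 = 5

x = -2, y = 5


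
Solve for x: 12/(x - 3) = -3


Multiply both sides by (x - 3): 12 = -3(x - 3)
Distribute: 12 = -3x + 9
-3x = 12 - 9 = 3
x = -1

x = -1


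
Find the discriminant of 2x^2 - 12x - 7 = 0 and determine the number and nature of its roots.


For ax^2 + bx + c = 0, discriminant D = b^2 - 4ac
Here a = 2, b = -12, c = -7
D = (-12)^2 - 4(2)(-7) = 144 + 56 = 200

D = 200 > 0 but not a perfect square
The equation has 2 distinct real irrational roots.

Discriminant = 200, 2 distinct real irrational roots


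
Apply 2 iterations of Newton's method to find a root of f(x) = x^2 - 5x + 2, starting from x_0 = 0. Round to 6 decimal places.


Newton's method: x_(n+1) = x_n - f(x_n)/f'(x_n)
f(x) = x^2 - 5x + 2
f'(x) = 2x - 5

Iteration 1:
  f(0.000000) = 2.000000
  f'(0.000000) = -5.000000
  x_1 = 0.000000 - (2.000000)/(-5.000000) = 0.400000

Iteration 2:
  f(0.400000) = 0.160000
  f'(0.400000) = -4.200000
  x_2 = 0.400000 - (0.160000)/(-4.200000) = 0.438095

x_2 = 0.438095


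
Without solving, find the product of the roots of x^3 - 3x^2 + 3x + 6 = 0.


By Vieta's formulas for x^3 + bx^2 + cx + d = 0:
  r1 + r2 + r3 = -b/a = 3
  r1*r2 + r1*r3 + r2*r3 = c/a = 3
  r1*r2*r3 = -d/a = -6


Product = -6


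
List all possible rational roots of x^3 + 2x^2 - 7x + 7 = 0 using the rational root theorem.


Rational root theorem: possible roots are ±p/q where:
  p divides the constant term (7): p ∈ {1, 7}
  q divides the leading coefficient (1): q ∈ {1}

All possible rational roots: -7, -1, 1, 7

-7, -1, 1, 7


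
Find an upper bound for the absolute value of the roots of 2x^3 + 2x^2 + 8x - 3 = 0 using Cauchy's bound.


Cauchy's bound: all roots r satisfy |r| <= 1 + max(|a_i/a_n|) for i = 0,...,n-1
where a_n is the leading coefficient.

Coefficients: [2, 2, 8, -3]
Leading coefficient a_n = 2
Ratios |a_i/a_n|: 1, 4, 3/2
Maximum ratio: 4
Cauchy's bound: |r| <= 1 + 4 = 5

Upper bound = 5


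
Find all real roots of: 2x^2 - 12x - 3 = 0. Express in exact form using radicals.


Using the quadratic formula: x = (-b ± sqrt(b^2 - 4ac)) / (2a)
Here a = 2, b = -12, c = -3
Discriminant = b^2 - 4ac = (-12)^2 - 4(2)(-3) = 144 + 24 = 168
Since discriminant = 168 > 0, there are two real roots.
x = (12 ± 2*sqrt(42)) / 4
Simplifying: x = (6 ± sqrt(42)) / 2
Numerically: x ≈ 6.2404 or x ≈ -0.2404

x = (6 + sqrt(42)) / 2 or x = (6 - sqrt(42)) / 2


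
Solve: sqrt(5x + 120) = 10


Square both sides: 5x + 120 = 10^2 = 100
5x = 100 - 120 = -20
x = -4
Check: sqrt(5*(-4) + 120) = sqrt(100) = 10 ✓

x = -4


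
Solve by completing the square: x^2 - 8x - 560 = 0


Start: x^2 - 8x - 560 = 0
Move constant: x^2 - 8x = 560
Half of -8 is -4, squared is 16
Add 16 to both sides: x^2 - 8x + 16 = 576
(x - 4)^2 = 576
x - 4 = ±24
x = 4 + 24 = 28 or x = 4 - 24 = -20

x = -20, x = 28


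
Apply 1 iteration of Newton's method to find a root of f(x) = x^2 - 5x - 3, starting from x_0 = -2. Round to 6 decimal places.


Newton's method: x_(n+1) = x_n - f(x_n)/f'(x_n)
f(x) = x^2 - 5x - 3
f'(x) = 2x - 5

Iteration 1:
  f(-2.000000) = 11.000000
  f'(-2.000000) = -9.000000
  x_1 = -2.000000 - (11.000000)/(-9.000000) = -0.777778

x_1 = -0.777778


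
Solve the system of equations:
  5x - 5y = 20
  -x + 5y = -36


Using Cramer's rule:
Determinant D = (5)(5) - (-1)(-5) = 25 - 5 = 20
Dx = (20)(5) - (-36)(-5) = 100 - 180 = -80
Dy = (5)(-36) - (-1)(20) = -180 + 20 = -160
x = Dx/D = -80/20 = -4
y = Dy/D = -160/20 = -8

x = -4, y = -8


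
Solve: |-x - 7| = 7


An absolute value equation |expr| = 7 gives two cases:
Case 1: -x - 7 = 7
  -x = 14, so x = -14
Case 2: -x - 7 = -7
  -x = 0, so x = 0

x = -14, x = 0


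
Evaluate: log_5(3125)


We need the exponent such that 5^? = 3125
5^5 = 3125
Therefore log_5(3125) = 5

5


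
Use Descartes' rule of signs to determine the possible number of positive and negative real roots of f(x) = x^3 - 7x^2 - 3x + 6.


Descartes' rule of signs:

For positive roots, count sign changes in f(x) = x^3 - 7x^2 - 3x + 6:
Signs of coefficients: +, -, -, +
Number of sign changes: 2
Possible positive real roots: 2, 0

For negative roots, examine f(-x) = -x^3 - 7x^2 + 3x + 6:
Signs of coefficients: -, -, +, +
Number of sign changes: 1
Possible negative real roots: 1

Positive roots: 2 or 0; Negative roots: 1


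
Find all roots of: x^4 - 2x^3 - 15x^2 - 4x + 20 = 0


Let p(x) = x^4 - 2x^3 - 15x^2 - 4x + 20. By the rational root theorem (leading coefficient 1), any rational root is an integer divisor of 20: try ±1, ±2, ... in turn.
Test x = 1: value = 0 ✓, so (x - 1) is a factor.
Synthetic division by (x - 1): bring down 1; 1(1) - 2 = -1; (-1)(1) - 15 = -16; (-16)(1) - 4 = -20; (-20)(1) + 20 = 0 → quotient x^3 - x^2 - 16x - 20, remainder 0.
Continue with the quotient x^3 - x^2 - 16x - 20 (candidates must divide 20; re-test x = 1 first in case it repeats).
Test x = 1: value = -36 ≠ 0.
Test x = -1: value = -6 ≠ 0.
Test x = 2: value = -48 ≠ 0.
Test x = -2: value = 0 ✓, so (x + 2) is a factor.
Synthetic division by (x + 2): bring down 1; 1(-2) - 1 = -3; (-3)(-2) - 16 = -10; (-10)(-2) - 20 = 0 → quotient x^2 - 3x - 10, remainder 0.
Solve the quadratic x^2 - 3x - 10 = 0: discriminant = (-3)^2 - 4(1)(-10) = 9 + 40 = 49.
sqrt(49) = 7, so x = (3 ± 7)/2: x = 5 or x = -2.
Collecting all roots found:

x = -2 (multiplicity 2), x = 1, x = 5


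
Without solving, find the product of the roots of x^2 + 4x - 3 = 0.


By Vieta's formulas for ax^2 + bx + c = 0:
  Sum of roots = -b/a
  Product of roots = c/a

Here a = 1, b = 4, c = -3
Sum = -(4)/1 = -4
Product = -3/1 = -3

Product = -3


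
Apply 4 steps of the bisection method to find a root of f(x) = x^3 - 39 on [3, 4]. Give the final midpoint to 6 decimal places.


f(x) = x^3 - 39
f(3) = -12 < 0
f(4) = 25 > 0

Step 1: midpoint = (3.000000 + 4.000000)/2 = 3.500000
  f(3.500000) = 3.875000
  f(mid) > 0, so root is in [3.000000, 3.500000]

Step 2: midpoint = (3.000000 + 3.500000)/2 = 3.250000
  f(3.250000) = -4.671875
  f(mid) < 0, so root is in [3.250000, 3.500000]

Step 3: midpoint = (3.250000 + 3.500000)/2 = 3.375000
  f(3.375000) = -0.556641
  f(mid) < 0, so root is in [3.375000, 3.500000]

Step 4: midpoint = (3.375000 + 3.500000)/2 = 3.437500
  f(3.437500) = 1.618896
  f(mid) > 0, so root is in [3.375000, 3.437500]

midpoint = 3.437500
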